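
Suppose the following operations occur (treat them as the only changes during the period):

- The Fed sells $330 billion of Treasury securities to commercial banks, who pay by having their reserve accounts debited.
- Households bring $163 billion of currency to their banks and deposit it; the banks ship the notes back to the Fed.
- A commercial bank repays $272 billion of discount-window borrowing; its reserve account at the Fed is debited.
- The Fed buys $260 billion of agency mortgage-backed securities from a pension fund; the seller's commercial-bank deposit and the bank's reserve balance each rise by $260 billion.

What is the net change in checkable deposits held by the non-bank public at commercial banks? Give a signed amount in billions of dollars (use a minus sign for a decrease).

Fed balance sheet:
  Assets:      Securities −$70B, Loans to banks −$272B
  Liabilities: Bank reserves −$179B, Currency in circulation −$163B
Commercial banking system:
  Assets:      Reserves at CB −$179B, Securities +$330B
  Liabilities: Checkable deposits +$423B, Borrowings from CB −$272B
So the change in checkable deposits held by the non-bank public at commercial banks is +$423 billion.

+$423 billion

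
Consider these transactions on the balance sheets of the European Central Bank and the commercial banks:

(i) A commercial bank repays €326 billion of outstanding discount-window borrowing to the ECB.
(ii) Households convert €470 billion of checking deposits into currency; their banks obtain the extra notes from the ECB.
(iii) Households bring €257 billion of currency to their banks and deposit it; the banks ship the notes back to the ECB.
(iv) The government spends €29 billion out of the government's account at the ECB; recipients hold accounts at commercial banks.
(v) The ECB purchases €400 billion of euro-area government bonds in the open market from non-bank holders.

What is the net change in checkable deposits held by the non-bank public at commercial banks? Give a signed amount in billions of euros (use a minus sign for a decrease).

Discount-window repayment €326 billion: the counterparty is a bank, so public deposits are unchanged → 0.
Currency withdrawal €470 billion: non-bank counterparties' bank balances fall → −€470B.
Currency deposit €257 billion: non-bank counterparties' bank balances rise → +€257B.
Government spending €29 billion: non-bank counterparties' bank balances rise → +€29B.
Asset purchase (from non-banks) €400 billion: non-bank counterparties' bank balances rise → +€400B.
Net: 0 − 470 + 257 + 29 + 400 = +€216 billion.

+€216 billion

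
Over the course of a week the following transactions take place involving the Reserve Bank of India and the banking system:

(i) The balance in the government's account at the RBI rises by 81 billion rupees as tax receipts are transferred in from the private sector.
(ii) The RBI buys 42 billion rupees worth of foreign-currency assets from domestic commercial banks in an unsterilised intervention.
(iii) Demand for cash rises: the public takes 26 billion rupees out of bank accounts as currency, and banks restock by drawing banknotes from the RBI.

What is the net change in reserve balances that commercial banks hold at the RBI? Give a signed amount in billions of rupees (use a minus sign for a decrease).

-65 billion

Government account inflow 81 billion rupees: funds move from bank reserves into the government account → −81B.
FX purchase 42 billion rupees: the RBI pays by crediting reserve accounts → +42B.
Currency withdrawal 26 billion rupees: banks swap reserves for currency → −26B.
Net: −81 + 42 − 26 = -65 billion.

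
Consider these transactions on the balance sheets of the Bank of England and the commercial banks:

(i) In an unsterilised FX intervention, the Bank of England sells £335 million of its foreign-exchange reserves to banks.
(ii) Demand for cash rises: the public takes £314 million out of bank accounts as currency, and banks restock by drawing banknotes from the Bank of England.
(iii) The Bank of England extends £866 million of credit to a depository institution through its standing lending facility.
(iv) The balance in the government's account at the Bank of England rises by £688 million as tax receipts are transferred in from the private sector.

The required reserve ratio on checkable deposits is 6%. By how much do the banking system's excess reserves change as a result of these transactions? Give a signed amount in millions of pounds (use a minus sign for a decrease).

FX sale £335 million: reserves −£335M, deposits 0.
Currency withdrawal £314 million: reserves −£314M, deposits −£314M.
Discount-window loan £866 million: reserves +£866M, deposits 0.
Government account inflow £688 million: reserves −£688M, deposits −£688M.
Totals: Δreserves = −£471M, Δdeposits = −£1002M.
Δrequired reserves = 6% × −£1002M = −£60.12M.
Δexcess reserves = Δreserves − Δrequired = −£471M − (−£60.12M) = -£410.88 million.

-£410.88 million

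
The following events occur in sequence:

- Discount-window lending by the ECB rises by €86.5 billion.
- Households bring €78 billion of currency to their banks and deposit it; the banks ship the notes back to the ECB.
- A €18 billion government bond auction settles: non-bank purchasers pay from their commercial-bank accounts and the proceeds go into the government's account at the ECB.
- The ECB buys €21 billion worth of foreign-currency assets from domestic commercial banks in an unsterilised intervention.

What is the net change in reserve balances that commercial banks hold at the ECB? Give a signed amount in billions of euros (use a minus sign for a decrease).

Discount-window loan €86.5 billion: the loan is credited to the bank's reserve account → +€86.5B.
Currency deposit €78 billion: returned notes are swapped for reserve credit → +€78B.
Government account inflow €18 billion: funds move from bank reserves into the government account → −€18B.
FX purchase €21 billion: the ECB pays by crediting reserve accounts → +€21B.
Net: 86.5 + 78 − 18 + 21 = +€167.5 billion.

+€167.5 billion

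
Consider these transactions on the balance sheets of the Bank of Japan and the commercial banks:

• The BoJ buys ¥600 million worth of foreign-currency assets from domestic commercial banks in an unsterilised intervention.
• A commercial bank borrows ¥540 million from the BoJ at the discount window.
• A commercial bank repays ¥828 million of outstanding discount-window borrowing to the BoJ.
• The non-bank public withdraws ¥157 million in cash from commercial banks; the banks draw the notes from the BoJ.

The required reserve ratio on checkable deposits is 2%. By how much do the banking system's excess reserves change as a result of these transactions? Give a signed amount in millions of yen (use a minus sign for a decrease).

+¥158.14 million

FX purchase ¥600 million: reserves +¥600M, deposits 0.
Discount-window loan ¥540 million: reserves +¥540M, deposits 0.
Discount-window repayment ¥828 million: reserves −¥828M, deposits 0.
Currency withdrawal ¥157 million: reserves −¥157M, deposits −¥157M.
Totals: Δreserves = +¥155M, Δdeposits = −¥157M.
Δrequired reserves = 2% × −¥157M = −¥3.14M.
Δexcess reserves = Δreserves − Δrequired = +¥155M − (−¥3.14M) = +¥158.14 million.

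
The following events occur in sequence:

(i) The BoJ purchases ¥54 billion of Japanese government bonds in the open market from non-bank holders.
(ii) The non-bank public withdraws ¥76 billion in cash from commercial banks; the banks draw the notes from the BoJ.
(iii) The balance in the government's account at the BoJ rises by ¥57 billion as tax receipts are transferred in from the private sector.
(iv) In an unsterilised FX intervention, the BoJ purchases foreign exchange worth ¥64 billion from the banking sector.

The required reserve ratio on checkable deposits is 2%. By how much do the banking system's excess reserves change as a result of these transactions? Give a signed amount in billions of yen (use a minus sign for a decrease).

-¥13.42 billion

Asset purchase (from non-banks) ¥54 billion: reserves +¥54B, deposits +¥54B.
Currency withdrawal ¥76 billion: reserves −¥76B, deposits −¥76B.
Government account inflow ¥57 billion: reserves −¥57B, deposits −¥57B.
FX purchase ¥64 billion: reserves +¥64B, deposits 0.
Totals: Δreserves = −¥15B, Δdeposits = −¥79B.
Δrequired reserves = 2% × −¥79B = −¥1.58B.
Δexcess reserves = Δreserves − Δrequired = −¥15B − (−¥1.58B) = -¥13.42 billion.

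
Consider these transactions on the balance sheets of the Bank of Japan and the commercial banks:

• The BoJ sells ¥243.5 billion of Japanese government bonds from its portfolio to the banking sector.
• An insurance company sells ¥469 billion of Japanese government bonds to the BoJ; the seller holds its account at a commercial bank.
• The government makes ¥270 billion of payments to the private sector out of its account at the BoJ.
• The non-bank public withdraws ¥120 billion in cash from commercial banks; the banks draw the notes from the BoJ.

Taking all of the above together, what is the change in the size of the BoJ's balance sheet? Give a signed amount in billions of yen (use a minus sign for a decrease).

BoJ balance sheet:
  Assets:      Securities +¥225.5B
  Liabilities: Bank reserves +¥375.5B, Currency in circulation +¥120B, Government deposits −¥270B
Change in total BoJ assets = +¥225.5 billion.

+¥225.5 billion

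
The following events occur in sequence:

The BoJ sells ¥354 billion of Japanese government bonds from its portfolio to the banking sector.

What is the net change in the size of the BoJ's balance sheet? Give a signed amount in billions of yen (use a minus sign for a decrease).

OMO sale (to banks) ¥354 billion: a BoJ asset is shed → −¥354B.

-¥354 billion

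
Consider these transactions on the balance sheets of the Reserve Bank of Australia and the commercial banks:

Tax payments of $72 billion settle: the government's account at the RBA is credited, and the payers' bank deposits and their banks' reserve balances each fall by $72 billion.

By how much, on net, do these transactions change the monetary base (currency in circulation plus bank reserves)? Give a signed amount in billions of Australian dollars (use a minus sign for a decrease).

-$72 billion

RBA balance sheet:
  Assets:      no change
  Liabilities: Bank reserves −$72B, Government deposits +$72B
Monetary base = currency + reserves: 0 + (−$72B) = -$72 billion.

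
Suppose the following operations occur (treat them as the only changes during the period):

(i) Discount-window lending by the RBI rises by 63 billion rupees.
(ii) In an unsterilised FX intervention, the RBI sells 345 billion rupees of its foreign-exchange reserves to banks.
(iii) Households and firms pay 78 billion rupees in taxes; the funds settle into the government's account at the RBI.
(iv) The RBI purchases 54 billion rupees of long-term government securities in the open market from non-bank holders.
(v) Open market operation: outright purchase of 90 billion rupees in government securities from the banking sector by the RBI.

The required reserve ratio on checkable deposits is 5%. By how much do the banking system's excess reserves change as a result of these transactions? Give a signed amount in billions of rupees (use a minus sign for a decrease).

Discount-window loan 63 billion rupees: reserves +63B, deposits 0.
FX sale 345 billion rupees: reserves −345B, deposits 0.
Government account inflow 78 billion rupees: reserves −78B, deposits −78B.
Asset purchase (from non-banks) 54 billion rupees: reserves +54B, deposits +54B.
OMO purchase (from banks) 90 billion rupees: reserves +90B, deposits 0.
Totals: Δreserves = −216B, Δdeposits = −24B.
Δrequired reserves = 5% × −24B = −1.2B.
Δexcess reserves = Δreserves − Δrequired = −216B − (−1.2B) = -214.8 billion.

-214.8 billion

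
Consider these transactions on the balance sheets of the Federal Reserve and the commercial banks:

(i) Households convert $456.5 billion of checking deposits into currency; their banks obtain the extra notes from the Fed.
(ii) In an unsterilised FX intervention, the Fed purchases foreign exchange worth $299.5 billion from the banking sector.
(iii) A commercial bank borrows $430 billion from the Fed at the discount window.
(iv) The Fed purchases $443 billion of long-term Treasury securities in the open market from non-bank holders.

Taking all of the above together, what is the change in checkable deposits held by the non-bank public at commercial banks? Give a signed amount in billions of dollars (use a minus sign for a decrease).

-$13.5 billion

Currency withdrawal $456.5 billion: non-bank counterparties' bank balances fall → −$456.5B.
FX purchase $299.5 billion: the counterparty is a bank, so public deposits are unchanged → 0.
Discount-window loan $430 billion: the counterparty is a bank, so public deposits are unchanged → 0.
Asset purchase (from non-banks) $443 billion: non-bank counterparties' bank balances rise → +$443B.
Net: −456.5 + 0 + 0 + 443 = -$13.5 billion.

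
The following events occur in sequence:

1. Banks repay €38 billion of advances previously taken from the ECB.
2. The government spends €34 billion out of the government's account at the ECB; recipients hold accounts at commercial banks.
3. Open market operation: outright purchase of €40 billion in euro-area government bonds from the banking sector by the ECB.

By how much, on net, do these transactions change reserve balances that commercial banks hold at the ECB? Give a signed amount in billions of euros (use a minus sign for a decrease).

+€36 billion

Discount-window repayment €38 billion: repayment is debited from reserves → −€38B.
Government spending €34 billion: government payments flow into bank reserve accounts → +€34B.
OMO purchase (from banks) €40 billion: the ECB pays by crediting reserve accounts → +€40B.
Net: −38 + 34 + 40 = +€36 billion.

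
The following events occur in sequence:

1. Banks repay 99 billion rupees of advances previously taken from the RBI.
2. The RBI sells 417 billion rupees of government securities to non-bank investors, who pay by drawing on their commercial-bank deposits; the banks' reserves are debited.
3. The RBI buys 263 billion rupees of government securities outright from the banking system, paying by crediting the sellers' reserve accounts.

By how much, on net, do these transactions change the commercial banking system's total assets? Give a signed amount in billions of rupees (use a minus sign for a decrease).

-516 billion

Discount-window repayment 99 billion rupees: bank balance sheets shrink → −99B.
Asset sale (to non-banks) 417 billion rupees: bank balance sheets shrink → −417B.
OMO purchase (from banks) 263 billion rupees: just an asset swap on bank balance sheets → 0.
Net: −99 − 417 + 0 = -516 billion.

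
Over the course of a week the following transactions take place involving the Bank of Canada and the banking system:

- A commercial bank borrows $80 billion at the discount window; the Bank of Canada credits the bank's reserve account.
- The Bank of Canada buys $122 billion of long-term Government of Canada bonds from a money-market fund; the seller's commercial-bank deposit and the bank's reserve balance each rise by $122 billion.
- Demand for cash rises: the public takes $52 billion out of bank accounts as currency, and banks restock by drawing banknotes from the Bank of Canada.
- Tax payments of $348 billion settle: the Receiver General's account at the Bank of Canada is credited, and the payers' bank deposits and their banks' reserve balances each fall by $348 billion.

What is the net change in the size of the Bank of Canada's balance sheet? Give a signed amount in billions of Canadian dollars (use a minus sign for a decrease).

Bank of Canada balance sheet:
  Assets:      Securities +$122B, Loans to banks +$80B
  Liabilities: Bank reserves −$198B, Currency in circulation +$52B, Government deposits +$348B
Commercial banking system:
  Assets:      Reserves at CB −$198B
  Liabilities: Checkable deposits −$278B, Borrowings from CB +$80B
Change in total Bank of Canada assets = +$202 billion.

+$202 billion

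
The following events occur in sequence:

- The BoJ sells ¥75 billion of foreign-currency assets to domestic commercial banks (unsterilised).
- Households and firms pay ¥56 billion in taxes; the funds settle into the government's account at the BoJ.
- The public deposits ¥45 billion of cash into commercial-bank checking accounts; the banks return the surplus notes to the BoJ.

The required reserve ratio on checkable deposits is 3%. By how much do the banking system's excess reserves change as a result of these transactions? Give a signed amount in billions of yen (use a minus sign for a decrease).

FX sale ¥75 billion: reserves −¥75B, deposits 0.
Government account inflow ¥56 billion: reserves −¥56B, deposits −¥56B.
Currency deposit ¥45 billion: reserves +¥45B, deposits +¥45B.
Totals: Δreserves = −¥86B, Δdeposits = −¥11B.
Δrequired reserves = 3% × −¥11B = −¥0.33B.
Δexcess reserves = Δreserves − Δrequired = −¥86B − (−¥0.33B) = -¥85.67 billion.

-¥85.67 billion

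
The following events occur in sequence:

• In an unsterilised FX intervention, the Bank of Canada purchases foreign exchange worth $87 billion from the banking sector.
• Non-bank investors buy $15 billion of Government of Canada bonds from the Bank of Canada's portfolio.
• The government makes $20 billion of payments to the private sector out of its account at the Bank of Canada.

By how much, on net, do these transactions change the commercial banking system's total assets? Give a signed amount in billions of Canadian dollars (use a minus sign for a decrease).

Bank of Canada balance sheet:
  Assets:      Securities −$15B, Foreign assets +$87B
  Liabilities: Bank reserves +$92B, Government deposits −$20B
Commercial banking system:
  Assets:      Reserves at CB +$92B, Foreign assets −$87B
  Liabilities: Checkable deposits +$5B
Change in total bank assets = +$5 billion.

+$5 billion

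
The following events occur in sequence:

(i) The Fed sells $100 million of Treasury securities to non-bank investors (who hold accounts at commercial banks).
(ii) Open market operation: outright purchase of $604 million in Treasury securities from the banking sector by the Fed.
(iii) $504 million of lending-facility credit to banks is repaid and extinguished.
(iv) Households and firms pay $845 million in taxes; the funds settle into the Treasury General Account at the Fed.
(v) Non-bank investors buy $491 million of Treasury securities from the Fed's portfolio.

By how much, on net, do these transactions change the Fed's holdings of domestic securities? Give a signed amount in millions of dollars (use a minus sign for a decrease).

Fed balance sheet:
  Assets:      Securities +$13M, Loans to banks −$504M
  Liabilities: Bank reserves −$1336M, Government deposits +$845M
Commercial banking system:
  Assets:      Reserves at CB −$1336M, Securities −$604M
  Liabilities: Checkable deposits −$1436M, Borrowings from CB −$504M
So the change in the Fed's holdings of domestic securities is +$13 million.

+$13 million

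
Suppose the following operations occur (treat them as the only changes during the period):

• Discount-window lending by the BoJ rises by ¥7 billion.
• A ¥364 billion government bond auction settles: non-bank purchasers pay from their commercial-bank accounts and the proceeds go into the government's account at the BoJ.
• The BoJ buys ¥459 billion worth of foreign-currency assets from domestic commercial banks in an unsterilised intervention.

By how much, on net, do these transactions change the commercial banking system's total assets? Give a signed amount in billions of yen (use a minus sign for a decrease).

-¥357 billion

Discount-window loan ¥7 billion: bank balance sheets expand → +¥7B.
Government account inflow ¥364 billion: bank balance sheets shrink → −¥364B.
FX purchase ¥459 billion: just an asset swap on bank balance sheets → 0.
Net: 7 − 364 + 0 = -¥357 billion.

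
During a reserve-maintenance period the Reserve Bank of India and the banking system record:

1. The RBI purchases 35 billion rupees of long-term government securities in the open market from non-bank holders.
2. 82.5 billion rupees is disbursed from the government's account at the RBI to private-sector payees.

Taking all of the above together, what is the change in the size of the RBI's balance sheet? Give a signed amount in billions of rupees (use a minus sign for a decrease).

Asset purchase (from non-banks) 35 billion rupees: an RBI asset is acquired → +35B.
Government spending 82.5 billion rupees: only the composition of liabilities changes → 0.
Net: 35 + 0 = +35 billion.

+35 billion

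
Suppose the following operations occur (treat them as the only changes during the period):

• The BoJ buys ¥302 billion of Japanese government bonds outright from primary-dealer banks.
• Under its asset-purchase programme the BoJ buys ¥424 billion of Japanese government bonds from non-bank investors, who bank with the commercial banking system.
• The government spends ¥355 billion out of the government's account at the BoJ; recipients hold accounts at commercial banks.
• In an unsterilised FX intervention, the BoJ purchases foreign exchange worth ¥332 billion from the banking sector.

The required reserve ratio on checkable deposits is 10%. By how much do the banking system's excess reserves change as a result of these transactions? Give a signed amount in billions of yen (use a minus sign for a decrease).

+¥1335.1 billion

OMO purchase (from banks) ¥302 billion: reserves +¥302B, deposits 0.
Asset purchase (from non-banks) ¥424 billion: reserves +¥424B, deposits +¥424B.
Government spending ¥355 billion: reserves +¥355B, deposits +¥355B.
FX purchase ¥332 billion: reserves +¥332B, deposits 0.
Totals: Δreserves = +¥1413B, Δdeposits = +¥779B.
Δrequired reserves = 10% × +¥779B = +¥77.9B.
Δexcess reserves = Δreserves − Δrequired = +¥1413B − (+¥77.9B) = +¥1335.1 billion.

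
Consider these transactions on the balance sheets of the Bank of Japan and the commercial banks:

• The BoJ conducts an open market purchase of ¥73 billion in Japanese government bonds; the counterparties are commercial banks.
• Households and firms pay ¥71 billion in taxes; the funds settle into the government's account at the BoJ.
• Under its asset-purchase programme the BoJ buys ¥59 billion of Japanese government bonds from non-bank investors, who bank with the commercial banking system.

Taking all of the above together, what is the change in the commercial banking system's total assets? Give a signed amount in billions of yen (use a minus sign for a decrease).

OMO purchase (from banks) ¥73 billion: just an asset swap on bank balance sheets → 0.
Government account inflow ¥71 billion: bank balance sheets shrink → −¥71B.
Asset purchase (from non-banks) ¥59 billion: bank balance sheets expand → +¥59B.
Net: 0 − 71 + 59 = -¥12 billion.

-¥12 billion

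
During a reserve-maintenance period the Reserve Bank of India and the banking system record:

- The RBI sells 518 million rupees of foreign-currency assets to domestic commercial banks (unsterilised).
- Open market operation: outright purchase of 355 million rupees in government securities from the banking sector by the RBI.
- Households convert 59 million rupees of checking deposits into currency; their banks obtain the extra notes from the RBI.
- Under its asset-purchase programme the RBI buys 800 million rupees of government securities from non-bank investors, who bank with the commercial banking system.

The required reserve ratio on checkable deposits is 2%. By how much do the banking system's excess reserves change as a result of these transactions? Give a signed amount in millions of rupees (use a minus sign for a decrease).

+563.18 million

FX sale 518 million rupees: reserves −518M, deposits 0.
OMO purchase (from banks) 355 million rupees: reserves +355M, deposits 0.
Currency withdrawal 59 million rupees: reserves −59M, deposits −59M.
Asset purchase (from non-banks) 800 million rupees: reserves +800M, deposits +800M.
Totals: Δreserves = +578M, Δdeposits = +741M.
Δrequired reserves = 2% × +741M = +14.82M.
Δexcess reserves = Δreserves − Δrequired = +578M − (+14.82M) = +563.18 million.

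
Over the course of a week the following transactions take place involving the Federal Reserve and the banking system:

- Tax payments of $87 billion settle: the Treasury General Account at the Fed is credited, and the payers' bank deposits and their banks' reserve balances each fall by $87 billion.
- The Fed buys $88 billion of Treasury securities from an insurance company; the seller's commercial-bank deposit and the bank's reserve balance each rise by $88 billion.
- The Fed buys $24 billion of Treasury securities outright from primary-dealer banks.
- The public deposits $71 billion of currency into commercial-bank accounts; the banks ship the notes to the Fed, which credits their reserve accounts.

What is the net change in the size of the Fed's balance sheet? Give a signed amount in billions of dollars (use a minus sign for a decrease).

+$112 billion

Government account inflow $87 billion: only the composition of liabilities changes → 0.
Asset purchase (from non-banks) $88 billion: a Fed asset is acquired → +$88B.
OMO purchase (from banks) $24 billion: a Fed asset is acquired → +$24B.
Currency deposit $71 billion: only the composition of liabilities changes → 0.
Net: 0 + 88 + 24 + 0 = +$112 billion.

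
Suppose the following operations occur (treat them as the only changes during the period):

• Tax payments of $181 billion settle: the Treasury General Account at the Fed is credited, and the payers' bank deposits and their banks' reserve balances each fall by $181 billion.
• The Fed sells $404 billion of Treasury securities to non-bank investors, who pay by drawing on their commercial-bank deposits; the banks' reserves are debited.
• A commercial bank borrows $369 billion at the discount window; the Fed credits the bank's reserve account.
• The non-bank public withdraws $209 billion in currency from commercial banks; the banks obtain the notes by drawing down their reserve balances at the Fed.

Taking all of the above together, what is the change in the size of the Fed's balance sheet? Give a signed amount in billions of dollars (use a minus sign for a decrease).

Fed balance sheet:
  Assets:      Securities −$404B, Loans to banks +$369B
  Liabilities: Bank reserves −$425B, Currency in circulation +$209B, Government deposits +$181B
Commercial banking system:
  Assets:      Reserves at CB −$425B
  Liabilities: Checkable deposits −$794B, Borrowings from CB +$369B
Change in total Fed assets = -$35 billion.

-$35 billion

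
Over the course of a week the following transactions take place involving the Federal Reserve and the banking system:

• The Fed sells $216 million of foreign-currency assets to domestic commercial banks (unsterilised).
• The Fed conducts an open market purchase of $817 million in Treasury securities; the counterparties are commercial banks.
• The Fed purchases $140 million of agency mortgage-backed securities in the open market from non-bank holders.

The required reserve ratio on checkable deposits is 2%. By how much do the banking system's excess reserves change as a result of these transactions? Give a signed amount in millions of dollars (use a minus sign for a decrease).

FX sale $216 million: reserves −$216M, deposits 0.
OMO purchase (from banks) $817 million: reserves +$817M, deposits 0.
Asset purchase (from non-banks) $140 million: reserves +$140M, deposits +$140M.
Totals: Δreserves = +$741M, Δdeposits = +$140M.
Δrequired reserves = 2% × +$140M = +$2.8M.
Δexcess reserves = Δreserves − Δrequired = +$741M − (+$2.8M) = +$738.2 million.

+$738.2 million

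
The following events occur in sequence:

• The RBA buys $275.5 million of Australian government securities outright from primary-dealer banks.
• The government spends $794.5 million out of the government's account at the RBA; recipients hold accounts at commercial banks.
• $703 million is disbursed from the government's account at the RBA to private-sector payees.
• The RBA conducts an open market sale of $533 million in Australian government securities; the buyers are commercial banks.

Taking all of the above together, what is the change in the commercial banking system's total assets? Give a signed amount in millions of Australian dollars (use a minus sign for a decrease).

OMO purchase (from banks) $275.5 million: just an asset swap on bank balance sheets → 0.
Government spending $794.5 million: bank balance sheets expand → +$794.5M.
Government spending $703 million: bank balance sheets expand → +$703M.
OMO sale (to banks) $533 million: just an asset swap on bank balance sheets → 0.
Net: 0 + 794.5 + 703 + 0 = +$1497.5 million.

+$1497.5 million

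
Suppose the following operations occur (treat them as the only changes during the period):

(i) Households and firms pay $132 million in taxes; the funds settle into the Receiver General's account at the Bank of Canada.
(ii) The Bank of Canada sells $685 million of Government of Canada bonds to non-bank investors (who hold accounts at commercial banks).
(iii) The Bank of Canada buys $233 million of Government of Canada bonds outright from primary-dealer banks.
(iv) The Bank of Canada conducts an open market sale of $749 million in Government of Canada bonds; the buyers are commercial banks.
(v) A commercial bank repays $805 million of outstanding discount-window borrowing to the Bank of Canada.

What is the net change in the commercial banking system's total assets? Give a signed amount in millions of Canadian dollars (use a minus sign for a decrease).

Government account inflow $132 million: bank balance sheets shrink → −$132M.
Asset sale (to non-banks) $685 million: bank balance sheets shrink → −$685M.
OMO purchase (from banks) $233 million: just an asset swap on bank balance sheets → 0.
OMO sale (to banks) $749 million: just an asset swap on bank balance sheets → 0.
Discount-window repayment $805 million: bank balance sheets shrink → −$805M.
Net: −132 − 685 + 0 + 0 − 805 = -$1622 million.

-$1622 million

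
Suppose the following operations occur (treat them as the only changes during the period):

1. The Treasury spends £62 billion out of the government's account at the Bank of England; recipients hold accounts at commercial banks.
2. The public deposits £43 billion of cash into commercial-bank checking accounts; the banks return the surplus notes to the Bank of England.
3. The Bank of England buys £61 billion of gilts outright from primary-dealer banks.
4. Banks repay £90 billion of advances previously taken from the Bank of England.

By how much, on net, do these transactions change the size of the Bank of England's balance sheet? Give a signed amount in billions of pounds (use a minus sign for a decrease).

Government spending £62 billion: only the composition of liabilities changes → 0.
Currency deposit £43 billion: only the composition of liabilities changes → 0.
OMO purchase (from banks) £61 billion: a Bank of England asset is acquired → +£61B.
Discount-window repayment £90 billion: a Bank of England asset is shed → −£90B.
Net: 0 + 0 + 61 − 90 = -£29 billion.

-£29 billion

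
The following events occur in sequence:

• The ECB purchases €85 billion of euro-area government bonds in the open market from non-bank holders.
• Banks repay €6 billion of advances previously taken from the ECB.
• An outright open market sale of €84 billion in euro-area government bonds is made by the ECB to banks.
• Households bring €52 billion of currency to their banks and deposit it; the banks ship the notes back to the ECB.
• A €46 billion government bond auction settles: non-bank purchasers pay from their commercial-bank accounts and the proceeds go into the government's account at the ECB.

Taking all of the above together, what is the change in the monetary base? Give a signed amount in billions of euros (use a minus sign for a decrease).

-€51 billion

Asset purchase (from non-banks) €85 billion: ECB balance sheet expands → +€85B.
Discount-window repayment €6 billion: ECB balance sheet contracts → −€6B.
OMO sale (to banks) €84 billion: ECB balance sheet contracts → −€84B.
Currency deposit €52 billion: just a shift between currency and reserves — both are base money → 0.
Government account inflow €46 billion: reserves shift to a non-base liability → −€46B.
Net: 85 − 6 − 84 + 0 − 46 = -€51 billion.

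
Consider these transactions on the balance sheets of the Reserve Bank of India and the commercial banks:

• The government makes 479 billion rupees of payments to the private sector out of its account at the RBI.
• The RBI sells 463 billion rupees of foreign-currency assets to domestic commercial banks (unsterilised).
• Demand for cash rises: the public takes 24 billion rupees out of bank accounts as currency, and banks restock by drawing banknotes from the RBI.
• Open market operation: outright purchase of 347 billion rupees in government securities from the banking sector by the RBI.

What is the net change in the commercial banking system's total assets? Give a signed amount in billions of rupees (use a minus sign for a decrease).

+455 billion

RBI balance sheet:
  Assets:      Securities +347B, Foreign assets −463B
  Liabilities: Bank reserves +339B, Currency in circulation +24B, Government deposits −479B
Commercial banking system:
  Assets:      Reserves at CB +339B, Securities −347B, Foreign assets +463B
  Liabilities: Checkable deposits +455B
Change in total bank assets = +455 billion.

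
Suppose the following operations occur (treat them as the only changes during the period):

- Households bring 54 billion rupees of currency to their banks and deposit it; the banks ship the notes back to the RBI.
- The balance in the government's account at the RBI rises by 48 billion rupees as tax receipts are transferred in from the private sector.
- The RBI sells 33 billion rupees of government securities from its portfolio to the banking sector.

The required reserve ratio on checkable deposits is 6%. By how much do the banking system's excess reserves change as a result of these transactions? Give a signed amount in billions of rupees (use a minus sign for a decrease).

-27.36 billion

Currency deposit 54 billion rupees: reserves +54B, deposits +54B.
Government account inflow 48 billion rupees: reserves −48B, deposits −48B.
OMO sale (to banks) 33 billion rupees: reserves −33B, deposits 0.
Totals: Δreserves = −27B, Δdeposits = +6B.
Δrequired reserves = 6% × +6B = +0.36B.
Δexcess reserves = Δreserves − Δrequired = −27B − (+0.36B) = -27.36 billion.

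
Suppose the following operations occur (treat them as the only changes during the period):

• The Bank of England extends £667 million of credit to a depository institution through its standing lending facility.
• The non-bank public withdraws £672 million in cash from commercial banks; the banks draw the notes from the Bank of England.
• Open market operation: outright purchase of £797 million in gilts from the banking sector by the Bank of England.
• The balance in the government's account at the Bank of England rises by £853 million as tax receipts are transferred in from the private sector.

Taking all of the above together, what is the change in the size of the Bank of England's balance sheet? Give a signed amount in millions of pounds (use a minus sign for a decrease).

Bank of England balance sheet:
  Assets:      Securities +£797M, Loans to banks +£667M
  Liabilities: Bank reserves −£61M, Currency in circulation +£672M, Government deposits +£853M
Change in total Bank of England assets = +£1464 million.

+£1464 million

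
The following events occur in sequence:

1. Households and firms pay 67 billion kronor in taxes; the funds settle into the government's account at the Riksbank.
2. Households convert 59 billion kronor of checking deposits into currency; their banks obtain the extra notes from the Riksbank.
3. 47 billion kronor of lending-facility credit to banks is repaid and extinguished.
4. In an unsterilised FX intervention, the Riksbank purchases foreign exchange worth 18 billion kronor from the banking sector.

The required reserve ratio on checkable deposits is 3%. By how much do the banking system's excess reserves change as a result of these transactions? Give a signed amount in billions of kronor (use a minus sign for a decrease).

-151.22 billion

Government account inflow 67 billion kronor: reserves −67B, deposits −67B.
Currency withdrawal 59 billion kronor: reserves −59B, deposits −59B.
Discount-window repayment 47 billion kronor: reserves −47B, deposits 0.
FX purchase 18 billion kronor: reserves +18B, deposits 0.
Totals: Δreserves = −155B, Δdeposits = −126B.
Δrequired reserves = 3% × −126B = −3.78B.
Δexcess reserves = Δreserves − Δrequired = −155B − (−3.78B) = -151.22 billion.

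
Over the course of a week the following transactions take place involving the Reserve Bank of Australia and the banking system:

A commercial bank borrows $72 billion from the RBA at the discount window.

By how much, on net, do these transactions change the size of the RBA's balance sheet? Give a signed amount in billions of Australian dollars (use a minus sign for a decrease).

+$72 billion

RBA balance sheet:
  Assets:      Loans to banks +$72B
  Liabilities: Bank reserves +$72B
Change in total RBA assets = +$72 billion.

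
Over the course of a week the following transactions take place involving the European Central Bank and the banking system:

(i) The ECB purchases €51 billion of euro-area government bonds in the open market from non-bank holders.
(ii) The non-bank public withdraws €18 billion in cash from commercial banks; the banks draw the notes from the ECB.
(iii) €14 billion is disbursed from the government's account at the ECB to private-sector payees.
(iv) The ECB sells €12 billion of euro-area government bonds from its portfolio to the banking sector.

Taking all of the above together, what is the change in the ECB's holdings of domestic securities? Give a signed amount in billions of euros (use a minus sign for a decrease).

ECB balance sheet:
  Assets:      Securities +€39B
  Liabilities: Bank reserves +€35B, Currency in circulation +€18B, Government deposits −€14B
So the change in the ECB's holdings of domestic securities is +€39 billion.

+€39 billion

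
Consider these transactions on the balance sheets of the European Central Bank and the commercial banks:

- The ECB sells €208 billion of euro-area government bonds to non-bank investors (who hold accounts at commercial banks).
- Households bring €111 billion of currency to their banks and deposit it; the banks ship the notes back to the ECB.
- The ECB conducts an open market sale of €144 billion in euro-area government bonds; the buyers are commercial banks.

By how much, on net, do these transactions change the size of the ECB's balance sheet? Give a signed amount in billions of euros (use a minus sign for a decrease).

ECB balance sheet:
  Assets:      Securities −€352B
  Liabilities: Bank reserves −€241B, Currency in circulation −€111B
Commercial banking system:
  Assets:      Reserves at CB −€241B, Securities +€144B
  Liabilities: Checkable deposits −€97B
Change in total ECB assets = -€352 billion.

-€352 billion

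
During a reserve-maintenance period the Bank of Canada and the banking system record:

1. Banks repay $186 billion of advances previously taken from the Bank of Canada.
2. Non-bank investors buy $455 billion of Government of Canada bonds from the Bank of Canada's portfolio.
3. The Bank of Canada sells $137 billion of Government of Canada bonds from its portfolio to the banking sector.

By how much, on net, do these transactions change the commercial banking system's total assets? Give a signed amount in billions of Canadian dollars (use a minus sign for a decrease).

-$641 billion

Bank of Canada balance sheet:
  Assets:      Securities −$592B, Loans to banks −$186B
  Liabilities: Bank reserves −$778B
Commercial banking system:
  Assets:      Reserves at CB −$778B, Securities +$137B
  Liabilities: Checkable deposits −$455B, Borrowings from CB −$186B
Change in total bank assets = -$641 billion.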